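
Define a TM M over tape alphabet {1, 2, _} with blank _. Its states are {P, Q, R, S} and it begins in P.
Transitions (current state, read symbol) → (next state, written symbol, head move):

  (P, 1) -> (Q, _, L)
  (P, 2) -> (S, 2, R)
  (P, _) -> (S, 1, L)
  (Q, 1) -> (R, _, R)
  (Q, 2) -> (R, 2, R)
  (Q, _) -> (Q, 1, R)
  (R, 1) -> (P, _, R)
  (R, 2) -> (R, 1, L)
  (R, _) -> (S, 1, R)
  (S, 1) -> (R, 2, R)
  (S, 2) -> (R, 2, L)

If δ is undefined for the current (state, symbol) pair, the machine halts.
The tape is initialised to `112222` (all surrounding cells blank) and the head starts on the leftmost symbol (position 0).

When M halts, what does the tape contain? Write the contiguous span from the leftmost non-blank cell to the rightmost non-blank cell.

111111_1

P | _[1]12222__   read 1 → write _, move L, go to Q
Q | [_]_12222__   read _ → write 1, move R, go to Q
Q | 1[_]12222__   read _ → write 1, move R, go to Q
Q | 11[1]2222__   read 1 → write _, move R, go to R
R | 11_[2]222__   read 2 → write 1, move L, go to R
R | 11[_]1222__   read _ → write 1, move R, go to S
S | 111[1]222__   read 1 → write 2, move R, go to R
R | 1112[2]22__   read 2 → write 1, move L, go to R
R | 111[2]122__   read 2 → write 1, move L, go to R
R | 11[1]1122__   read 1 → write _, move R, go to P
P | 11_[1]122__   read 1 → write _, move L, go to Q
Q | 11[_]_122__   read _ → write 1, move R, go to Q
Q | 111[_]122__   read _ → write 1, move R, go to Q
Q | 1111[1]22__   read 1 → write _, move R, go to R
R | 1111_[2]2__   read 2 → write 1, move L, go to R
R | 1111[_]12__   read _ → write 1, move R, go to S
S | 11111[1]2__   read 1 → write 2, move R, go to R
R | 111112[2]__   read 2 → write 1, move L, go to R
R | 11111[2]1__   read 2 → write 1, move L, go to R
R | 1111[1]11__   read 1 → write _, move R, go to P
P | 1111_[1]1__   read 1 → write _, move L, go to Q
Q | 1111[_]_1__   read _ → write 1, move R, go to Q
Q | 11111[_]1__   read _ → write 1, move R, go to Q
Q | 111111[1]__   read 1 → write _, move R, go to R
R | 111111_[_]_   read _ → write 1, move R, go to S
S | 111111_1[_]
The non-blank tape span at halt is 111111_1.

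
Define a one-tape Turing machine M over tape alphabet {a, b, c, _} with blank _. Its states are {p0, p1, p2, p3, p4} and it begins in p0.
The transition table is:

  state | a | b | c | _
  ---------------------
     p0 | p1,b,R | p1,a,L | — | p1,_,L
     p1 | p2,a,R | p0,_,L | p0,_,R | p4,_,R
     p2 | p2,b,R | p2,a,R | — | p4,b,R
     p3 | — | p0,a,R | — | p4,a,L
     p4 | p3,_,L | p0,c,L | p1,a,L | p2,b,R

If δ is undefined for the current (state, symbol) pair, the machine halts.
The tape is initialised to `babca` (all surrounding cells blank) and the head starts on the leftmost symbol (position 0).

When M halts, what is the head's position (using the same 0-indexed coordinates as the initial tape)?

state=p0 head=0 tape=__[b]abca   (p0,b)→(p1,a,L)
state=p1 head=-1 tape=_[_]aabca   (p1,_)→(p4,_,R)
state=p4 head=0 tape=__[a]abca   (p4,a)→(p3,_,L)
state=p3 head=-1 tape=_[_]_abca   (p3,_)→(p4,a,L)
state=p4 head=-2 tape=[_]a_abca   (p4,_)→(p2,b,R)
state=p2 head=-1 tape=b[a]_abca   (p2,a)→(p2,b,R)
state=p2 head=0 tape=bb[_]abca   (p2,_)→(p4,b,R)
state=p4 head=1 tape=bbb[a]bca   (p4,a)→(p3,_,L)
state=p3 head=0 tape=bb[b]_bca   (p3,b)→(p0,a,R)
state=p0 head=1 tape=bba[_]bca   (p0,_)→(p1,_,L)
state=p1 head=0 tape=bb[a]_bca   (p1,a)→(p2,a,R)
state=p2 head=1 tape=bba[_]bca   (p2,_)→(p4,b,R)
state=p4 head=2 tape=bbab[b]ca   (p4,b)→(p0,c,L)
state=p0 head=1 tape=bba[b]cca   (p0,b)→(p1,a,L)
state=p1 head=0 tape=bb[a]acca   (p1,a)→(p2,a,R)
state=p2 head=1 tape=bba[a]cca   (p2,a)→(p2,b,R)
state=p2 head=2 tape=bbab[c]ca
At halt the head is at cell 2.

2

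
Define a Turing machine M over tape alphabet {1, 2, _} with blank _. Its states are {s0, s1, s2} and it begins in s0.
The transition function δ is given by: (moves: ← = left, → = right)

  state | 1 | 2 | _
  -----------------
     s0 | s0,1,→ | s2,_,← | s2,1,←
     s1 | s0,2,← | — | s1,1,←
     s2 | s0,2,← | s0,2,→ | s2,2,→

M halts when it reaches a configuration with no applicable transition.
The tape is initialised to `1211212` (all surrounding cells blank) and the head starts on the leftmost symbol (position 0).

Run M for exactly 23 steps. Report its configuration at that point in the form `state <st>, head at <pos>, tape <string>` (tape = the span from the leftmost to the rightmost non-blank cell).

state s2, head at -1, tape 221_111212

state=s0 head=0 tape=___[1]211212   (s0,1)→(s0,1,→)
state=s0 head=1 tape=___1[2]11212   (s0,2)→(s2,_,←)
state=s2 head=0 tape=___[1]_11212   (s2,1)→(s0,2,←)
state=s0 head=-1 tape=__[_]2_11212   (s0,_)→(s2,1,←)
state=s2 head=-2 tape=_[_]12_11212   (s2,_)→(s2,2,→)
state=s2 head=-1 tape=_2[1]2_11212   (s2,1)→(s0,2,←)
state=s0 head=-2 tape=_[2]22_11212   (s0,2)→(s2,_,←)
state=s2 head=-3 tape=[_]_22_11212   (s2,_)→(s2,2,→)
state=s2 head=-2 tape=2[_]22_11212   (s2,_)→(s2,2,→)
state=s2 head=-1 tape=22[2]2_11212   (s2,2)→(s0,2,→)
state=s0 head=0 tape=222[2]_11212   (s0,2)→(s2,_,←)
state=s2 head=-1 tape=22[2]__11212   (s2,2)→(s0,2,→)
state=s0 head=0 tape=222[_]_11212   (s0,_)→(s2,1,←)
state=s2 head=-1 tape=22[2]1_11212   (s2,2)→(s0,2,→)
state=s0 head=0 tape=222[1]_11212   (s0,1)→(s0,1,→)
state=s0 head=1 tape=2221[_]11212   (s0,_)→(s2,1,←)
state=s2 head=0 tape=222[1]111212   (s2,1)→(s0,2,←)
state=s0 head=-1 tape=22[2]2111212   (s0,2)→(s2,_,←)
state=s2 head=-2 tape=2[2]_2111212   (s2,2)→(s0,2,→)
state=s0 head=-1 tape=22[_]2111212   (s0,_)→(s2,1,←)
state=s2 head=-2 tape=2[2]12111212   (s2,2)→(s0,2,→)
state=s0 head=-1 tape=22[1]2111212   (s0,1)→(s0,1,→)
state=s0 head=0 tape=221[2]111212   (s0,2)→(s2,_,←)
state=s2 head=-1 tape=22[1]_111212
After 23 steps: state s2, head at -1, tape 221_111212.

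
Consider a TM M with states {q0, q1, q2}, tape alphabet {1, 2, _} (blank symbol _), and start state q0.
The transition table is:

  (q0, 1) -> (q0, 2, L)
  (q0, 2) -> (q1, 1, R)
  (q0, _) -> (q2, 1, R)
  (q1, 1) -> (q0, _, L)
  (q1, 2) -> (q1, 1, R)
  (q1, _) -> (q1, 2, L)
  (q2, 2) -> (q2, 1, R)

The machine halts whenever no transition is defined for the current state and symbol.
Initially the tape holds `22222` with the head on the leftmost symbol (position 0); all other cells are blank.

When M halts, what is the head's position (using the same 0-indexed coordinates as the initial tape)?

4

q0 | _[2]2222_   read 2 → write 1, move R, go to q1
q1 | _1[2]222_   read 2 → write 1, move R, go to q1
q1 | _11[2]22_   read 2 → write 1, move R, go to q1
q1 | _111[2]2_   read 2 → write 1, move R, go to q1
q1 | _1111[2]_   read 2 → write 1, move R, go to q1
q1 | _11111[_]   read _ → write 2, move L, go to q1
q1 | _1111[1]2   read 1 → write _, move L, go to q0
q0 | _111[1]_2   read 1 → write 2, move L, go to q0
q0 | _11[1]2_2   read 1 → write 2, move L, go to q0
q0 | _1[1]22_2   read 1 → write 2, move L, go to q0
q0 | _[1]222_2   read 1 → write 2, move L, go to q0
q0 | [_]2222_2   read _ → write 1, move R, go to q2
q2 | 1[2]222_2   read 2 → write 1, move R, go to q2
q2 | 11[2]22_2   read 2 → write 1, move R, go to q2
q2 | 111[2]2_2   read 2 → write 1, move R, go to q2
q2 | 1111[2]_2   read 2 → write 1, move R, go to q2
q2 | 11111[_]2
At halt the head is at cell 4.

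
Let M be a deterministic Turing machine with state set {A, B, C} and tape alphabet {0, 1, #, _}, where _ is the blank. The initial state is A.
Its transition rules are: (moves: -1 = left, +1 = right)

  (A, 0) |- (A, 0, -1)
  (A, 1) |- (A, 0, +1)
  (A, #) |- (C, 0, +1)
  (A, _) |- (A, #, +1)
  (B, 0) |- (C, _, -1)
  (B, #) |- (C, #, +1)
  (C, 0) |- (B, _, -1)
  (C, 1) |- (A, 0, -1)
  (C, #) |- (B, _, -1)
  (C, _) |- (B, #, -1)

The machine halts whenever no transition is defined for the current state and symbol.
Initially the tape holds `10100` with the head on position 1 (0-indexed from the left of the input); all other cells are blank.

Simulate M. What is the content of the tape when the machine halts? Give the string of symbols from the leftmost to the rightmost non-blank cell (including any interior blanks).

state=A head=1 tape=___1[0]100   (A,0)→(A,0,-1)
state=A head=0 tape=___[1]0100   (A,1)→(A,0,+1)
state=A head=1 tape=___0[0]100   (A,0)→(A,0,-1)
state=A head=0 tape=___[0]0100   (A,0)→(A,0,-1)
state=A head=-1 tape=__[_]00100   (A,_)→(A,#,+1)
state=A head=0 tape=__#[0]0100   (A,0)→(A,0,-1)
state=A head=-1 tape=__[#]00100   (A,#)→(C,0,+1)
state=C head=0 tape=__0[0]0100   (C,0)→(B,_,-1)
state=B head=-1 tape=__[0]_0100   (B,0)→(C,_,-1)
state=C head=-2 tape=_[_]__0100   (C,_)→(B,#,-1)
state=B head=-3 tape=[_]#__0100
The non-blank tape span at halt is #__0100.

#__0100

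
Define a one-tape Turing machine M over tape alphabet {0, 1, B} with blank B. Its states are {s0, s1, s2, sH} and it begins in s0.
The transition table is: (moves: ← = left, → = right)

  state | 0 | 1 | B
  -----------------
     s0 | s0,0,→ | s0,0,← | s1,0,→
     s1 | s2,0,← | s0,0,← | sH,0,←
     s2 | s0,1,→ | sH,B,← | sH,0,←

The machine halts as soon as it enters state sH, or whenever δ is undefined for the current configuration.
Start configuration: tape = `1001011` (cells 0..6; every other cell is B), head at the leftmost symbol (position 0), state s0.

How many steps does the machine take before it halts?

state=s0 head=0 tape=B[1]001011BB   (s0,1)→(s0,0,←)
state=s0 head=-1 tape=[B]0001011BB   (s0,B)→(s1,0,→)
state=s1 head=0 tape=0[0]001011BB   (s1,0)→(s2,0,←)
state=s2 head=-1 tape=[0]0001011BB   (s2,0)→(s0,1,→)
state=s0 head=0 tape=1[0]001011BB   (s0,0)→(s0,0,→)
state=s0 head=1 tape=10[0]01011BB   (s0,0)→(s0,0,→)
state=s0 head=2 tape=100[0]1011BB   (s0,0)→(s0,0,→)
state=s0 head=3 tape=1000[1]011BB   (s0,1)→(s0,0,←)
state=s0 head=2 tape=100[0]0011BB   (s0,0)→(s0,0,→)
state=s0 head=3 tape=1000[0]011BB   (s0,0)→(s0,0,→)
state=s0 head=4 tape=10000[0]11BB   (s0,0)→(s0,0,→)
state=s0 head=5 tape=100000[1]1BB   (s0,1)→(s0,0,←)
state=s0 head=4 tape=10000[0]01BB   (s0,0)→(s0,0,→)
state=s0 head=5 tape=100000[0]1BB   (s0,0)→(s0,0,→)
state=s0 head=6 tape=1000000[1]BB   (s0,1)→(s0,0,←)
state=s0 head=5 tape=100000[0]0BB   (s0,0)→(s0,0,→)
state=s0 head=6 tape=1000000[0]BB   (s0,0)→(s0,0,→)
state=s0 head=7 tape=10000000[B]B   (s0,B)→(s1,0,→)
state=s1 head=8 tape=100000000[B]   (s1,B)→(sH,0,←)
state=sH head=7 tape=10000000[0]0
M halts after 19 transitions.

19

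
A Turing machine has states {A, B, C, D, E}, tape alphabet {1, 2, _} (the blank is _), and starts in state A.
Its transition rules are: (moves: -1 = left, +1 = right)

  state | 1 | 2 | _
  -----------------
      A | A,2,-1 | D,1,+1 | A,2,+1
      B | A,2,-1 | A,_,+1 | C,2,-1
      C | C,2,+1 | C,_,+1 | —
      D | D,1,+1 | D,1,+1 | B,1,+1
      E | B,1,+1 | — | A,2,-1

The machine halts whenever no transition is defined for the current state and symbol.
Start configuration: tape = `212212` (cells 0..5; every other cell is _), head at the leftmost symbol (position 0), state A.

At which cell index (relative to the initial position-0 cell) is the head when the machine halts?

8

state=A head=0 tape=[2]12212___   (A,2)→(D,1,+1)
state=D head=1 tape=1[1]2212___   (D,1)→(D,1,+1)
state=D head=2 tape=11[2]212___   (D,2)→(D,1,+1)
state=D head=3 tape=111[2]12___   (D,2)→(D,1,+1)
state=D head=4 tape=1111[1]2___   (D,1)→(D,1,+1)
state=D head=5 tape=11111[2]___   (D,2)→(D,1,+1)
state=D head=6 tape=111111[_]__   (D,_)→(B,1,+1)
state=B head=7 tape=1111111[_]_   (B,_)→(C,2,-1)
state=C head=6 tape=111111[1]2_   (C,1)→(C,2,+1)
state=C head=7 tape=1111112[2]_   (C,2)→(C,_,+1)
state=C head=8 tape=1111112_[_]
At halt the head is at cell 8.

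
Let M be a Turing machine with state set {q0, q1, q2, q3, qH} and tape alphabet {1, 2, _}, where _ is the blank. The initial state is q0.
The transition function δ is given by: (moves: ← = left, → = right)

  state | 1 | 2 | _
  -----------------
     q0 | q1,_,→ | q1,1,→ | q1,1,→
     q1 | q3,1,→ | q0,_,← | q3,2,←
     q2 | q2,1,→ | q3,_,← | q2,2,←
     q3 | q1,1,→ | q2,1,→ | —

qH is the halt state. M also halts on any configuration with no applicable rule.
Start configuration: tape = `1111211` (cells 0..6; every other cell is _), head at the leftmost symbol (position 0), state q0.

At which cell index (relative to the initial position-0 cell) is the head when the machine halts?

q0 | [1]111211_   read 1 → write _, move →, go to q1
q1 | _[1]11211_   read 1 → write 1, move →, go to q3
q3 | _1[1]1211_   read 1 → write 1, move →, go to q1
q1 | _11[1]211_   read 1 → write 1, move →, go to q3
q3 | _111[2]11_   read 2 → write 1, move →, go to q2
q2 | _1111[1]1_   read 1 → write 1, move →, go to q2
q2 | _11111[1]_   read 1 → write 1, move →, go to q2
q2 | _111111[_]   read _ → write 2, move ←, go to q2
q2 | _11111[1]2   read 1 → write 1, move →, go to q2
q2 | _111111[2]   read 2 → write _, move ←, go to q3
q3 | _11111[1]_   read 1 → write 1, move →, go to q1
q1 | _111111[_]   read _ → write 2, move ←, go to q3
q3 | _11111[1]2   read 1 → write 1, move →, go to q1
q1 | _111111[2]   read 2 → write _, move ←, go to q0
q0 | _11111[1]_   read 1 → write _, move →, go to q1
q1 | _11111_[_]   read _ → write 2, move ←, go to q3
q3 | _11111[_]2
At halt the head is at cell 6.

6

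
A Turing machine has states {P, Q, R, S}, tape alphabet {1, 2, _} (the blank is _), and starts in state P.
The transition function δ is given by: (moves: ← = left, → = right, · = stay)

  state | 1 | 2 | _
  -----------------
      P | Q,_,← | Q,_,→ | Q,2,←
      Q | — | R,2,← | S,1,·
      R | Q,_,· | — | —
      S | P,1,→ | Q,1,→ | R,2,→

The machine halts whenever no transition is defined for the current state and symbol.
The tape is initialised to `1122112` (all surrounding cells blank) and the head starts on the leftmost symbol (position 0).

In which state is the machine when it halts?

Q

P | _[1]122112   read 1 → write _, move ←, go to Q
Q | [_]_122112   read _ → write 1, move ·, go to S
S | [1]_122112   read 1 → write 1, move →, go to P
P | 1[_]122112   read _ → write 2, move ←, go to Q
Q | [1]2122112
No transition is defined for (Q, 1); M halts in state Q.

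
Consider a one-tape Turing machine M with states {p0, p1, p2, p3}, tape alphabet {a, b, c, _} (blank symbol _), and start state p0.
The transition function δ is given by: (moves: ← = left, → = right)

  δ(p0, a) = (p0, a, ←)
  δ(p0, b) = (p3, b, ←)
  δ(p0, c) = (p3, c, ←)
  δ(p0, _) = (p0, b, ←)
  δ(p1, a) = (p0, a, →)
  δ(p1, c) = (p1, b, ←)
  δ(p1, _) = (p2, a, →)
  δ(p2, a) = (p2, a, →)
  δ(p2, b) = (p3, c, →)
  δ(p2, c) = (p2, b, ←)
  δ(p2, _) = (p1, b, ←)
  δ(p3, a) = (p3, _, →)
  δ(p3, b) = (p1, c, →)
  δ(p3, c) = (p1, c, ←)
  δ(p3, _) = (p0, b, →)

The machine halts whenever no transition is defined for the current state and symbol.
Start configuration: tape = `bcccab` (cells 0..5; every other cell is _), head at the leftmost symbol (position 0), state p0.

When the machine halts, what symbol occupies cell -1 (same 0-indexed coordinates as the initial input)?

c

state=p0 head=0 tape=_[b]cccab   (p0,b)→(p3,b,←)
state=p3 head=-1 tape=[_]bcccab   (p3,_)→(p0,b,→)
state=p0 head=0 tape=b[b]cccab   (p0,b)→(p3,b,←)
state=p3 head=-1 tape=[b]bcccab   (p3,b)→(p1,c,→)
state=p1 head=0 tape=c[b]cccab
Cell -1 holds c when M halts.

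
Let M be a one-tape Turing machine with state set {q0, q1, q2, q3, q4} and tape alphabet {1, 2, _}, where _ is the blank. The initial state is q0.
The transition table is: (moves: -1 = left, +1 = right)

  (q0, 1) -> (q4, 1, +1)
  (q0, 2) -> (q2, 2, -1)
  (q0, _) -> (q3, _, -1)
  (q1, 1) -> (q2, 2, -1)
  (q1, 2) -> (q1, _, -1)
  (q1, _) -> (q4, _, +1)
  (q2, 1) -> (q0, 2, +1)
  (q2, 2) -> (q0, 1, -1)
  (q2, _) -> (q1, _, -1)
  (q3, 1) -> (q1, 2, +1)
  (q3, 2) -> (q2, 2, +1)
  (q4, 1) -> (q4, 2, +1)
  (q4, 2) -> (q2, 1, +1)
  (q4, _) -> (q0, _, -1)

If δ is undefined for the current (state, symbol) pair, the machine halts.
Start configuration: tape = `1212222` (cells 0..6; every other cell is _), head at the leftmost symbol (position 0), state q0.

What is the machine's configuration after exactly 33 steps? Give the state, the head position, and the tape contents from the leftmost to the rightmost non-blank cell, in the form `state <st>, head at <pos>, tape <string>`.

state=q0 head=0 tape=[1]212222_   (q0,1)→(q4,1,+1)
state=q4 head=1 tape=1[2]12222_   (q4,2)→(q2,1,+1)
state=q2 head=2 tape=11[1]2222_   (q2,1)→(q0,2,+1)
state=q0 head=3 tape=112[2]222_   (q0,2)→(q2,2,-1)
state=q2 head=2 tape=11[2]2222_   (q2,2)→(q0,1,-1)
state=q0 head=1 tape=1[1]12222_   (q0,1)→(q4,1,+1)
state=q4 head=2 tape=11[1]2222_   (q4,1)→(q4,2,+1)
state=q4 head=3 tape=112[2]222_   (q4,2)→(q2,1,+1)
state=q2 head=4 tape=1121[2]22_   (q2,2)→(q0,1,-1)
state=q0 head=3 tape=112[1]122_   (q0,1)→(q4,1,+1)
state=q4 head=4 tape=1121[1]22_   (q4,1)→(q4,2,+1)
state=q4 head=5 tape=11212[2]2_   (q4,2)→(q2,1,+1)
state=q2 head=6 tape=112121[2]_   (q2,2)→(q0,1,-1)
state=q0 head=5 tape=11212[1]1_   (q0,1)→(q4,1,+1)
state=q4 head=6 tape=112121[1]_   (q4,1)→(q4,2,+1)
state=q4 head=7 tape=1121212[_]   (q4,_)→(q0,_,-1)
state=q0 head=6 tape=112121[2]_   (q0,2)→(q2,2,-1)
state=q2 head=5 tape=11212[1]2_   (q2,1)→(q0,2,+1)
state=q0 head=6 tape=112122[2]_   (q0,2)→(q2,2,-1)
state=q2 head=5 tape=11212[2]2_   (q2,2)→(q0,1,-1)
state=q0 head=4 tape=1121[2]12_   (q0,2)→(q2,2,-1)
state=q2 head=3 tape=112[1]212_   (q2,1)→(q0,2,+1)
state=q0 head=4 tape=1122[2]12_   (q0,2)→(q2,2,-1)
state=q2 head=3 tape=112[2]212_   (q2,2)→(q0,1,-1)
state=q0 head=2 tape=11[2]1212_   (q0,2)→(q2,2,-1)
state=q2 head=1 tape=1[1]21212_   (q2,1)→(q0,2,+1)
state=q0 head=2 tape=12[2]1212_   (q0,2)→(q2,2,-1)
state=q2 head=1 tape=1[2]21212_   (q2,2)→(q0,1,-1)
state=q0 head=0 tape=[1]121212_   (q0,1)→(q4,1,+1)
state=q4 head=1 tape=1[1]21212_   (q4,1)→(q4,2,+1)
state=q4 head=2 tape=12[2]1212_   (q4,2)→(q2,1,+1)
state=q2 head=3 tape=121[1]212_   (q2,1)→(q0,2,+1)
state=q0 head=4 tape=1212[2]12_   (q0,2)→(q2,2,-1)
state=q2 head=3 tape=121[2]212_
After 33 steps: state q2, head at 3, tape 1212212.

state q2, head at 3, tape 1212212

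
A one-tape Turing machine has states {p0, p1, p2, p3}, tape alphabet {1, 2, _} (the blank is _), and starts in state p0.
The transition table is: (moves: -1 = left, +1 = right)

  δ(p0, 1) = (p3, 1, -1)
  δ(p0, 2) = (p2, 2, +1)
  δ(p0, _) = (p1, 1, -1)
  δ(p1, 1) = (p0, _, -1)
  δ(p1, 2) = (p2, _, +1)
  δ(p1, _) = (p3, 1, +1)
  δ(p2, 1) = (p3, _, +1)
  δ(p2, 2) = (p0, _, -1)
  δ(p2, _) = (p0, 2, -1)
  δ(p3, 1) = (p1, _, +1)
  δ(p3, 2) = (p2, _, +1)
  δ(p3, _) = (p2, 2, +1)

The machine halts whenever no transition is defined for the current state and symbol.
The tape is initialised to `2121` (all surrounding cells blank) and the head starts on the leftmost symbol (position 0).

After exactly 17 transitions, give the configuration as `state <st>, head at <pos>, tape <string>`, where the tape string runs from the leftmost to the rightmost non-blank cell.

state=p0 head=0 tape=[2]121__   (p0,2)→(p2,2,+1)
state=p2 head=1 tape=2[1]21__   (p2,1)→(p3,_,+1)
state=p3 head=2 tape=2_[2]1__   (p3,2)→(p2,_,+1)
state=p2 head=3 tape=2__[1]__   (p2,1)→(p3,_,+1)
state=p3 head=4 tape=2___[_]_   (p3,_)→(p2,2,+1)
state=p2 head=5 tape=2___2[_]   (p2,_)→(p0,2,-1)
state=p0 head=4 tape=2___[2]2   (p0,2)→(p2,2,+1)
state=p2 head=5 tape=2___2[2]   (p2,2)→(p0,_,-1)
state=p0 head=4 tape=2___[2]_   (p0,2)→(p2,2,+1)
state=p2 head=5 tape=2___2[_]   (p2,_)→(p0,2,-1)
state=p0 head=4 tape=2___[2]2   (p0,2)→(p2,2,+1)
state=p2 head=5 tape=2___2[2]   (p2,2)→(p0,_,-1)
state=p0 head=4 tape=2___[2]_   (p0,2)→(p2,2,+1)
state=p2 head=5 tape=2___2[_]   (p2,_)→(p0,2,-1)
state=p0 head=4 tape=2___[2]2   (p0,2)→(p2,2,+1)
state=p2 head=5 tape=2___2[2]   (p2,2)→(p0,_,-1)
state=p0 head=4 tape=2___[2]_   (p0,2)→(p2,2,+1)
state=p2 head=5 tape=2___2[_]
After 17 steps: state p2, head at 5, tape 2___2.

state p2, head at 5, tape 2___2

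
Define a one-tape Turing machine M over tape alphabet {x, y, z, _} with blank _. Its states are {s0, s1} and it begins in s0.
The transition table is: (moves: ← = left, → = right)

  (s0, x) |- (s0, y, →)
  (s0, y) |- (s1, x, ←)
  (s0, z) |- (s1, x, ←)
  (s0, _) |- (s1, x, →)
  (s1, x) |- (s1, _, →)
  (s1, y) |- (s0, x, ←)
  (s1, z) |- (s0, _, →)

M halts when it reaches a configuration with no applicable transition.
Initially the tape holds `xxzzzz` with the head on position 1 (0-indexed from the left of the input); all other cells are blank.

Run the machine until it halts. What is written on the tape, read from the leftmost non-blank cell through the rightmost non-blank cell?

x_____x

s0 | _x[x]zzzz   read x → write y, move →, go to s0
s0 | _xy[z]zzz   read z → write x, move ←, go to s1
s1 | _x[y]xzzz   read y → write x, move ←, go to s0
s0 | _[x]xxzzz   read x → write y, move →, go to s0
s0 | _y[x]xzzz   read x → write y, move →, go to s0
s0 | _yy[x]zzz   read x → write y, move →, go to s0
s0 | _yyy[z]zz   read z → write x, move ←, go to s1
s1 | _yy[y]xzz   read y → write x, move ←, go to s0
s0 | _y[y]xxzz   read y → write x, move ←, go to s1
s1 | _[y]xxxzz   read y → write x, move ←, go to s0
s0 | [_]xxxxzz   read _ → write x, move →, go to s1
s1 | x[x]xxxzz   read x → write _, move →, go to s1
s1 | x_[x]xxzz   read x → write _, move →, go to s1
s1 | x__[x]xzz   read x → write _, move →, go to s1
s1 | x___[x]zz   read x → write _, move →, go to s1
s1 | x____[z]z   read z → write _, move →, go to s0
s0 | x_____[z]   read z → write x, move ←, go to s1
s1 | x____[_]x
The non-blank tape span at halt is x_____x.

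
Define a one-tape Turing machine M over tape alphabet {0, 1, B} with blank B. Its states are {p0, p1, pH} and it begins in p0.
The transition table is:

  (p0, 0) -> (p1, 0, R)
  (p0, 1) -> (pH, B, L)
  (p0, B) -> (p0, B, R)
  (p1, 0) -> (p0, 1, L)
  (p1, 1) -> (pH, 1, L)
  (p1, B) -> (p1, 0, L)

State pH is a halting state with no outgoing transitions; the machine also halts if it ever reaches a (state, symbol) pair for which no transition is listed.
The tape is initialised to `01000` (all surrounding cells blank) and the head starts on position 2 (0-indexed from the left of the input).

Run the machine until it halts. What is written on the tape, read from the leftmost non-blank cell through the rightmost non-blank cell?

state=p0 head=2 tape=01[0]00   (p0,0)→(p1,0,R)
state=p1 head=3 tape=010[0]0   (p1,0)→(p0,1,L)
state=p0 head=2 tape=01[0]10   (p0,0)→(p1,0,R)
state=p1 head=3 tape=010[1]0   (p1,1)→(pH,1,L)
state=pH head=2 tape=01[0]10
The non-blank tape span at halt is 01010.

01010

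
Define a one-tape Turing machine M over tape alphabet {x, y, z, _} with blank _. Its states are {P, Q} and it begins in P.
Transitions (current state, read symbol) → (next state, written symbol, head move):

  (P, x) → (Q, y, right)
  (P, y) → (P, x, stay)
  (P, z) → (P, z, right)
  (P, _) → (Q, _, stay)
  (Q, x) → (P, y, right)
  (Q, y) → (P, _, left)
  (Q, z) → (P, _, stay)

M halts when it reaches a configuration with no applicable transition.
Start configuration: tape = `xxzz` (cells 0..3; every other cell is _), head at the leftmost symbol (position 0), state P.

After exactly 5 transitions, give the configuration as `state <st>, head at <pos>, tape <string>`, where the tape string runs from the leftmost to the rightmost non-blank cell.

state Q, head at 4, tape yyzz

state=P head=0 tape=[x]xzz_   (P,x)→(Q,y,right)
state=Q head=1 tape=y[x]zz_   (Q,x)→(P,y,right)
state=P head=2 tape=yy[z]z_   (P,z)→(P,z,right)
state=P head=3 tape=yyz[z]_   (P,z)→(P,z,right)
state=P head=4 tape=yyzz[_]   (P,_)→(Q,_,stay)
state=Q head=4 tape=yyzz[_]
After 5 steps: state Q, head at 4, tape yyzz.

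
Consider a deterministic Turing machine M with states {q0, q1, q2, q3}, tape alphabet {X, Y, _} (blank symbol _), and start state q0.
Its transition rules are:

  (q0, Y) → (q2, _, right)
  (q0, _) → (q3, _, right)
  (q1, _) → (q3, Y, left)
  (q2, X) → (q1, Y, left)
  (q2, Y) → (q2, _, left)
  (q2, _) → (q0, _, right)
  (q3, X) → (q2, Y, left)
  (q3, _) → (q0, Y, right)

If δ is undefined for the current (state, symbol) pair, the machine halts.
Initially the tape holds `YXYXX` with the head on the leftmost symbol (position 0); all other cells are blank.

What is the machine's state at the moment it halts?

q3

q0 | _[Y]XYXX   read Y → write _, move right, go to q2
q2 | __[X]YXX   read X → write Y, move left, go to q1
q1 | _[_]YYXX   read _ → write Y, move left, go to q3
q3 | [_]YYYXX   read _ → write Y, move right, go to q0
q0 | Y[Y]YYXX   read Y → write _, move right, go to q2
q2 | Y_[Y]YXX   read Y → write _, move left, go to q2
q2 | Y[_]_YXX   read _ → write _, move right, go to q0
q0 | Y_[_]YXX   read _ → write _, move right, go to q3
q3 | Y__[Y]XX
No transition is defined for (q3, Y); M halts in state q3.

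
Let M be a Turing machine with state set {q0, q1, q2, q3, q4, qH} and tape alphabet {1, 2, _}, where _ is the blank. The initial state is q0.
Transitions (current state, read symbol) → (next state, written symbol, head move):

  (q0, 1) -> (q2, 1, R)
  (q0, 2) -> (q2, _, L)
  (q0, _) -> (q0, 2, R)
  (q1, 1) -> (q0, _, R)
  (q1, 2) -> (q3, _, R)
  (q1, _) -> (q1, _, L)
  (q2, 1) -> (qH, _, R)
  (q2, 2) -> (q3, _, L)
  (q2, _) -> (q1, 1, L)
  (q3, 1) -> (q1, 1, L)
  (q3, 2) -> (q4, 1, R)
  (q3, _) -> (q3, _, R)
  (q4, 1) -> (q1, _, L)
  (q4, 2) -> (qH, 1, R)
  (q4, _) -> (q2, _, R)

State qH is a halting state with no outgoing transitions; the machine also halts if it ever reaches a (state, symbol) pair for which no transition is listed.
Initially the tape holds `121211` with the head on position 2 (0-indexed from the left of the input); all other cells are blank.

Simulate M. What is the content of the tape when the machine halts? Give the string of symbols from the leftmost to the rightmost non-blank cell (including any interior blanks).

state=q0 head=2 tape=12[1]211   (q0,1)→(q2,1,R)
state=q2 head=3 tape=121[2]11   (q2,2)→(q3,_,L)
state=q3 head=2 tape=12[1]_11   (q3,1)→(q1,1,L)
state=q1 head=1 tape=1[2]1_11   (q1,2)→(q3,_,R)
state=q3 head=2 tape=1_[1]_11   (q3,1)→(q1,1,L)
state=q1 head=1 tape=1[_]1_11   (q1,_)→(q1,_,L)
state=q1 head=0 tape=[1]_1_11   (q1,1)→(q0,_,R)
state=q0 head=1 tape=_[_]1_11   (q0,_)→(q0,2,R)
state=q0 head=2 tape=_2[1]_11   (q0,1)→(q2,1,R)
state=q2 head=3 tape=_21[_]11   (q2,_)→(q1,1,L)
state=q1 head=2 tape=_2[1]111   (q1,1)→(q0,_,R)
state=q0 head=3 tape=_2_[1]11   (q0,1)→(q2,1,R)
state=q2 head=4 tape=_2_1[1]1   (q2,1)→(qH,_,R)
state=qH head=5 tape=_2_1_[1]
The non-blank tape span at halt is 2_1_1.

2_1_1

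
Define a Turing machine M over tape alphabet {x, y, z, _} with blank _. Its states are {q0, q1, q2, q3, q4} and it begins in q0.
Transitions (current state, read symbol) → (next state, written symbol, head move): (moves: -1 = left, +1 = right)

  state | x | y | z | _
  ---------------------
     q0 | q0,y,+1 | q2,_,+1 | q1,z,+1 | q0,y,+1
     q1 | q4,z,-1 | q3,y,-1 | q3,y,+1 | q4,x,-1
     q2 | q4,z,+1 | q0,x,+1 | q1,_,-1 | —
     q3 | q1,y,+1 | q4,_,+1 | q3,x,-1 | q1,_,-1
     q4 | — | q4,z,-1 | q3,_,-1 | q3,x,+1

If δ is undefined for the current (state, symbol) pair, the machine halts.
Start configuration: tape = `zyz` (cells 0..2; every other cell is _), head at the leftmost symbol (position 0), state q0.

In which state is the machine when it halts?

q4

state=q0 head=0 tape=___[z]yz   (q0,z)→(q1,z,+1)
state=q1 head=1 tape=___z[y]z   (q1,y)→(q3,y,-1)
state=q3 head=0 tape=___[z]yz   (q3,z)→(q3,x,-1)
state=q3 head=-1 tape=__[_]xyz   (q3,_)→(q1,_,-1)
state=q1 head=-2 tape=_[_]_xyz   (q1,_)→(q4,x,-1)
state=q4 head=-3 tape=[_]x_xyz   (q4,_)→(q3,x,+1)
state=q3 head=-2 tape=x[x]_xyz   (q3,x)→(q1,y,+1)
state=q1 head=-1 tape=xy[_]xyz   (q1,_)→(q4,x,-1)
state=q4 head=-2 tape=x[y]xxyz   (q4,y)→(q4,z,-1)
state=q4 head=-3 tape=[x]zxxyz
No transition is defined for (q4, x); M halts in state q4.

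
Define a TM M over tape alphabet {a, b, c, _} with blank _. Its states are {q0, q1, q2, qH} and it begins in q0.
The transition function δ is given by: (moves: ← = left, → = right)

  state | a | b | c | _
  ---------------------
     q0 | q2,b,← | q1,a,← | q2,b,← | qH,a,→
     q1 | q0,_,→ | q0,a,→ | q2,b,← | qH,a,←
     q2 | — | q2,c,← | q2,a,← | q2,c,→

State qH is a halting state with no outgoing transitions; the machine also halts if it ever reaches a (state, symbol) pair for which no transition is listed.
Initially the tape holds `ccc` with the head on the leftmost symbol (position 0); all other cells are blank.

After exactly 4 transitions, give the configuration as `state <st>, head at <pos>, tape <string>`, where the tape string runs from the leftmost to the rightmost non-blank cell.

state q2, head at -2, tape accc

state=q0 head=0 tape=__[c]cc   (q0,c)→(q2,b,←)
state=q2 head=-1 tape=_[_]bcc   (q2,_)→(q2,c,→)
state=q2 head=0 tape=_c[b]cc   (q2,b)→(q2,c,←)
state=q2 head=-1 tape=_[c]ccc   (q2,c)→(q2,a,←)
state=q2 head=-2 tape=[_]accc
After 4 steps: state q2, head at -2, tape accc.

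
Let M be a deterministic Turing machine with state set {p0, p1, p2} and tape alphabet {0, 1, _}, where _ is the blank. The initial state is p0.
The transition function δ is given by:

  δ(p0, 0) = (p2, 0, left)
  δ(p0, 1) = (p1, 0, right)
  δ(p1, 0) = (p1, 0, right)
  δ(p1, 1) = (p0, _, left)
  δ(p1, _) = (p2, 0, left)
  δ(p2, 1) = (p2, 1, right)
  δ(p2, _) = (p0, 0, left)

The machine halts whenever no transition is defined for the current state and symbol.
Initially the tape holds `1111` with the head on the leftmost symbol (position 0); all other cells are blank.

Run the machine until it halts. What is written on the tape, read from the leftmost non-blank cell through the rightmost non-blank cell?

p0 | __[1]111   read 1 → write 0, move right, go to p1
p1 | __0[1]11   read 1 → write _, move left, go to p0
p0 | __[0]_11   read 0 → write 0, move left, go to p2
p2 | _[_]0_11   read _ → write 0, move left, go to p0
p0 | [_]00_11
The non-blank tape span at halt is 00_11.

00_11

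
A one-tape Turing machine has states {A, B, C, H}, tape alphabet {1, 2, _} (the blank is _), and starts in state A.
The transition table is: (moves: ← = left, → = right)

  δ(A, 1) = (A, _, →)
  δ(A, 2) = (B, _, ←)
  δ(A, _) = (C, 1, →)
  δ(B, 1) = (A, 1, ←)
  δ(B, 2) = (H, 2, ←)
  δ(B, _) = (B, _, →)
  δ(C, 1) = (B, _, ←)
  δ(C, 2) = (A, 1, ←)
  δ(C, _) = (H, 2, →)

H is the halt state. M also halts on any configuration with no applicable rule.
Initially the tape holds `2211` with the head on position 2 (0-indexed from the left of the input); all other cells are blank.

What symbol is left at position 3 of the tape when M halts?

A | 22[1]1___   read 1 → write _, move →, go to A
A | 22_[1]___   read 1 → write _, move →, go to A
A | 22__[_]__   read _ → write 1, move →, go to C
C | 22__1[_]_   read _ → write 2, move →, go to H
H | 22__12[_]
Cell 3 holds _ when M halts.

_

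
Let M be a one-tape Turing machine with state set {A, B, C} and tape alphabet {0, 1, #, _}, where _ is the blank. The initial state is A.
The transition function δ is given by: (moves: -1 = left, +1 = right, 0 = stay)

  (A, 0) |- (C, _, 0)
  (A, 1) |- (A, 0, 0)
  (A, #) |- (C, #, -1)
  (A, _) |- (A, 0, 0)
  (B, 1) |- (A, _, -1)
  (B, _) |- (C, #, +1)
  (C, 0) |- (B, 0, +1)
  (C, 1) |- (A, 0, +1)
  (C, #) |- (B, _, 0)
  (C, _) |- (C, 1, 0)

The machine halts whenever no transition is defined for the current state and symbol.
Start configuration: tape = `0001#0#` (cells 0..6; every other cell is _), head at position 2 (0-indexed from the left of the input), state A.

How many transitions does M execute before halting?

state=A head=2 tape=00[0]1#0#   (A,0)→(C,_,0)
state=C head=2 tape=00[_]1#0#   (C,_)→(C,1,0)
state=C head=2 tape=00[1]1#0#   (C,1)→(A,0,+1)
state=A head=3 tape=000[1]#0#   (A,1)→(A,0,0)
state=A head=3 tape=000[0]#0#   (A,0)→(C,_,0)
state=C head=3 tape=000[_]#0#   (C,_)→(C,1,0)
state=C head=3 tape=000[1]#0#   (C,1)→(A,0,+1)
state=A head=4 tape=0000[#]0#   (A,#)→(C,#,-1)
state=C head=3 tape=000[0]#0#   (C,0)→(B,0,+1)
state=B head=4 tape=0000[#]0#
M halts after 9 transitions.

9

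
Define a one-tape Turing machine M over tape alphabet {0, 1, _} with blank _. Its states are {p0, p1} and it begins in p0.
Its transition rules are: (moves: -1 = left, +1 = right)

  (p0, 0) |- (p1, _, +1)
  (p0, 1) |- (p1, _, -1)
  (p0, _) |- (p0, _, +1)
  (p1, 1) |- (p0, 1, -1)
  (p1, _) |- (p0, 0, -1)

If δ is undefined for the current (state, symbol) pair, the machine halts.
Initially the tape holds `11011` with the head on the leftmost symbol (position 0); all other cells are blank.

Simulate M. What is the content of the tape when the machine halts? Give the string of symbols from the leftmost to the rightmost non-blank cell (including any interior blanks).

p0 | __[1]1011   read 1 → write _, move -1, go to p1
p1 | _[_]_1011   read _ → write 0, move -1, go to p0
p0 | [_]0_1011   read _ → write _, move +1, go to p0
p0 | _[0]_1011   read 0 → write _, move +1, go to p1
p1 | __[_]1011   read _ → write 0, move -1, go to p0
p0 | _[_]01011   read _ → write _, move +1, go to p0
p0 | __[0]1011   read 0 → write _, move +1, go to p1
p1 | ___[1]011   read 1 → write 1, move -1, go to p0
p0 | __[_]1011   read _ → write _, move +1, go to p0
p0 | ___[1]011   read 1 → write _, move -1, go to p1
p1 | __[_]_011   read _ → write 0, move -1, go to p0
p0 | _[_]0_011   read _ → write _, move +1, go to p0
p0 | __[0]_011   read 0 → write _, move +1, go to p1
p1 | ___[_]011   read _ → write 0, move -1, go to p0
p0 | __[_]0011   read _ → write _, move +1, go to p0
p0 | ___[0]011   read 0 → write _, move +1, go to p1
p1 | ____[0]11
The non-blank tape span at halt is 011.

011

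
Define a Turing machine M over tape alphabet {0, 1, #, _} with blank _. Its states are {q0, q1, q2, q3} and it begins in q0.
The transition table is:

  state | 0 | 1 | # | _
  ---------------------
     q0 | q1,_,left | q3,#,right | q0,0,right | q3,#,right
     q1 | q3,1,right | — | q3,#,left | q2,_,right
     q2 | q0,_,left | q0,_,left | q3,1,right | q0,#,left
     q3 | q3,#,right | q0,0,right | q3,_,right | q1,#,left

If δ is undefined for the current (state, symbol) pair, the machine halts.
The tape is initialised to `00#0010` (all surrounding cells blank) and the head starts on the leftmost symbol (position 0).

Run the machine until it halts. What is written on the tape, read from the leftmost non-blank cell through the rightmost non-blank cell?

#_#_##1#

q0 | _[0]0#0010   read 0 → write _, move left, go to q1
q1 | [_]_0#0010   read _ → write _, move right, go to q2
q2 | _[_]0#0010   read _ → write #, move left, go to q0
q0 | [_]#0#0010   read _ → write #, move right, go to q3
q3 | #[#]0#0010   read # → write _, move right, go to q3
q3 | #_[0]#0010   read 0 → write #, move right, go to q3
q3 | #_#[#]0010   read # → write _, move right, go to q3
q3 | #_#_[0]010   read 0 → write #, move right, go to q3
q3 | #_#_#[0]10   read 0 → write #, move right, go to q3
q3 | #_#_##[1]0   read 1 → write 0, move right, go to q0
q0 | #_#_##0[0]   read 0 → write _, move left, go to q1
q1 | #_#_##[0]_   read 0 → write 1, move right, go to q3
q3 | #_#_##1[_]   read _ → write #, move left, go to q1
q1 | #_#_##[1]#
The non-blank tape span at halt is #_#_##1#.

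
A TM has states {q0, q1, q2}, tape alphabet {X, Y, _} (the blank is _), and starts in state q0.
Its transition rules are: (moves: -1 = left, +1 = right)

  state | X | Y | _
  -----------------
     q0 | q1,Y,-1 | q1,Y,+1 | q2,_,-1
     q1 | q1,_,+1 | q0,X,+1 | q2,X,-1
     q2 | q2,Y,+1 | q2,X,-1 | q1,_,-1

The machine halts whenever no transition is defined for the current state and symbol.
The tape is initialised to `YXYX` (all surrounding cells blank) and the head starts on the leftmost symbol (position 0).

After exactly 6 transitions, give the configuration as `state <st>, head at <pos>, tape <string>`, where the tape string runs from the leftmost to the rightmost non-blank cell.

state=q0 head=0 tape=[Y]XYX_   (q0,Y)→(q1,Y,+1)
state=q1 head=1 tape=Y[X]YX_   (q1,X)→(q1,_,+1)
state=q1 head=2 tape=Y_[Y]X_   (q1,Y)→(q0,X,+1)
state=q0 head=3 tape=Y_X[X]_   (q0,X)→(q1,Y,-1)
state=q1 head=2 tape=Y_[X]Y_   (q1,X)→(q1,_,+1)
state=q1 head=3 tape=Y__[Y]_   (q1,Y)→(q0,X,+1)
state=q0 head=4 tape=Y__X[_]
After 6 steps: state q0, head at 4, tape Y__X.

state q0, head at 4, tape Y__X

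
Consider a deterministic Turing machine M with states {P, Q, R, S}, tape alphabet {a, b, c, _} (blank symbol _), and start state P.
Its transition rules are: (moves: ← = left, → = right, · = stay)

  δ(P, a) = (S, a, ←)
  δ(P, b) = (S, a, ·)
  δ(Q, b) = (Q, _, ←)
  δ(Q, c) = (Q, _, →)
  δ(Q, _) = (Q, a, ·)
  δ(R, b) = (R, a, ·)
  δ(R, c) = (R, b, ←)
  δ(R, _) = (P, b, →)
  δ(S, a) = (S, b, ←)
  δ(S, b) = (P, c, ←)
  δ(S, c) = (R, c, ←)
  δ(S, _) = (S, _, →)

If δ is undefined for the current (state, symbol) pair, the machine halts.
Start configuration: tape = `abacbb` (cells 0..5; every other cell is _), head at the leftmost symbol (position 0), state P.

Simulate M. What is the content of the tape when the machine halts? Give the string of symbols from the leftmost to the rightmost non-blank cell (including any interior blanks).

state=P head=0 tape=_[a]bacbb   (P,a)→(S,a,←)
state=S head=-1 tape=[_]abacbb   (S,_)→(S,_,→)
state=S head=0 tape=_[a]bacbb   (S,a)→(S,b,←)
state=S head=-1 tape=[_]bbacbb   (S,_)→(S,_,→)
state=S head=0 tape=_[b]bacbb   (S,b)→(P,c,←)
state=P head=-1 tape=[_]cbacbb
The non-blank tape span at halt is cbacbb.

cbacbb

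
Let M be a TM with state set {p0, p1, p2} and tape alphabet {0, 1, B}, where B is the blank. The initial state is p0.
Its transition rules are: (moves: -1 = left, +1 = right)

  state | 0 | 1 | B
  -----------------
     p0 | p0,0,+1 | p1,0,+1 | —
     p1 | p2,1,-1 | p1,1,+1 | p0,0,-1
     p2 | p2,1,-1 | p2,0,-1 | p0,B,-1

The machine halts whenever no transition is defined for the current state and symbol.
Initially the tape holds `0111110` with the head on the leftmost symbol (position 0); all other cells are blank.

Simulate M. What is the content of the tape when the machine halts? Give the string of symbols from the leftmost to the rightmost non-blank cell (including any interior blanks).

state=p0 head=0 tape=BB[0]111110   (p0,0)→(p0,0,+1)
state=p0 head=1 tape=BB0[1]11110   (p0,1)→(p1,0,+1)
state=p1 head=2 tape=BB00[1]1110   (p1,1)→(p1,1,+1)
state=p1 head=3 tape=BB001[1]110   (p1,1)→(p1,1,+1)
state=p1 head=4 tape=BB0011[1]10   (p1,1)→(p1,1,+1)
state=p1 head=5 tape=BB00111[1]0   (p1,1)→(p1,1,+1)
state=p1 head=6 tape=BB001111[0]   (p1,0)→(p2,1,-1)
state=p2 head=5 tape=BB00111[1]1   (p2,1)→(p2,0,-1)
state=p2 head=4 tape=BB0011[1]01   (p2,1)→(p2,0,-1)
state=p2 head=3 tape=BB001[1]001   (p2,1)→(p2,0,-1)
state=p2 head=2 tape=BB00[1]0001   (p2,1)→(p2,0,-1)
state=p2 head=1 tape=BB0[0]00001   (p2,0)→(p2,1,-1)
state=p2 head=0 tape=BB[0]100001   (p2,0)→(p2,1,-1)
state=p2 head=-1 tape=B[B]1100001   (p2,B)→(p0,B,-1)
state=p0 head=-2 tape=[B]B1100001
The non-blank tape span at halt is 1100001.

1100001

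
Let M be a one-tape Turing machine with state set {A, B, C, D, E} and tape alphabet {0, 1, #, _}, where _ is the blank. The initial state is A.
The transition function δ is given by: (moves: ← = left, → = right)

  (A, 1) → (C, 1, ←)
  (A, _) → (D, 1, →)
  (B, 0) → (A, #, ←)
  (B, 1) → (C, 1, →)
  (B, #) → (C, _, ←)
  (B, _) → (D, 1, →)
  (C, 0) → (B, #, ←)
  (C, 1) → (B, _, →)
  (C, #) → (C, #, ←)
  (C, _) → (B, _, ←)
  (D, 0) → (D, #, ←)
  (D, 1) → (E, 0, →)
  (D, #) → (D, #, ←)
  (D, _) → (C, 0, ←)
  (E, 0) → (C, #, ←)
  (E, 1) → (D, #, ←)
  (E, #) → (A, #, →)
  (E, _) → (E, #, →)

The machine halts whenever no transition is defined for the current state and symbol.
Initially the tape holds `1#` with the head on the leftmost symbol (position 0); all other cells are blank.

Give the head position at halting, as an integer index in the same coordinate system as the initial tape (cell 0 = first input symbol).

-1

A | ___[1]#   read 1 → write 1, move ←, go to C
C | __[_]1#   read _ → write _, move ←, go to B
B | _[_]_1#   read _ → write 1, move →, go to D
D | _1[_]1#   read _ → write 0, move ←, go to C
C | _[1]01#   read 1 → write _, move →, go to B
B | __[0]1#   read 0 → write #, move ←, go to A
A | _[_]#1#   read _ → write 1, move →, go to D
D | _1[#]1#   read # → write #, move ←, go to D
D | _[1]#1#   read 1 → write 0, move →, go to E
E | _0[#]1#   read # → write #, move →, go to A
A | _0#[1]#   read 1 → write 1, move ←, go to C
C | _0[#]1#   read # → write #, move ←, go to C
C | _[0]#1#   read 0 → write #, move ←, go to B
B | [_]##1#   read _ → write 1, move →, go to D
D | 1[#]#1#   read # → write #, move ←, go to D
D | [1]##1#   read 1 → write 0, move →, go to E
E | 0[#]#1#   read # → write #, move →, go to A
A | 0#[#]1#
At halt the head is at cell -1.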